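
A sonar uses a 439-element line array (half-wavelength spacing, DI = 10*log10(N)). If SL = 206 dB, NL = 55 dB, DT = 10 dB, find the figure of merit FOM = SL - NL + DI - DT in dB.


167.42 dB


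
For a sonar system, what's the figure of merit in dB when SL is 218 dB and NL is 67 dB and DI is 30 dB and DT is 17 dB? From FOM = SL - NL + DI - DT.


FOM = SL - NL + DI - DT = 218 - 67 + 30 - 17 = 164

164 dB


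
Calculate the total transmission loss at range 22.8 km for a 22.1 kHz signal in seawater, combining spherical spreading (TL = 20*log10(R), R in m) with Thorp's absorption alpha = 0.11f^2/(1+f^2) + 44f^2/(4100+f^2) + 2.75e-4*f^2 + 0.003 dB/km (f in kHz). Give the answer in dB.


Step 1 (Thorp): alpha = 0.11*488.41/(1+488.41) + 44*488.41/(4100+488.41) + 2.75e-4*488.41 + 0.003 = 4.9306 dB/km
Step 2: TL_spread = 20*log10(22800) = 87.16 dB
Step 3: TL_abs = alpha*R = 4.9306 * 22.8 = 112.42 dB
Step 4: TL_total = 87.16 + 112.42 = 199.58

199.58 dB


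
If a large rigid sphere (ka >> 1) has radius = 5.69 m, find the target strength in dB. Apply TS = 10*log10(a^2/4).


9.08 dB


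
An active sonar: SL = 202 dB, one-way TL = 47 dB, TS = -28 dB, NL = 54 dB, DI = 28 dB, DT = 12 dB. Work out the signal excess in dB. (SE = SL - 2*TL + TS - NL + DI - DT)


SE = SL - 2*TL + TS - NL + DI - DT = 202 - 2*47 + (-28) - 54 + 28 - 12 = 42

42 dB


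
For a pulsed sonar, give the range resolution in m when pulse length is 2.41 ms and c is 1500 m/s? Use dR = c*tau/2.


dR = c*tau/2 = 1500 * 2.41e-3 / 2 = 1.8075

1.8075 m


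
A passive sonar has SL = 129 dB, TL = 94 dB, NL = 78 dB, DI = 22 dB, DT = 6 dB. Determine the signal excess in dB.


-27 dB


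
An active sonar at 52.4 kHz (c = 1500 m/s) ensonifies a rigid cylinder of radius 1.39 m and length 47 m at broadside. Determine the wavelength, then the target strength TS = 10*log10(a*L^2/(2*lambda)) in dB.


Step 1: lambda = c/f = 1500/52400 = 0.02863 m
Step 2: TS = 10*log10(a*L^2/(2*lambda)) = 10*log10(1.39*47^2/(2*0.02863)) = 47.29

47.29 dB


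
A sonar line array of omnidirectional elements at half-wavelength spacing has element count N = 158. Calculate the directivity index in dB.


21.99 dB


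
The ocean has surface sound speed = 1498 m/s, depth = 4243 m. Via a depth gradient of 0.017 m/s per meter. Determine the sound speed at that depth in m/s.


1570.131 m/s


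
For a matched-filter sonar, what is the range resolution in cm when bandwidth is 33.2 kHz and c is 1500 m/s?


dR = c/(2*BW) = 1500 / (2 * 33.2e3) = 0.0226 m = 2.26 cm

2.26 cm


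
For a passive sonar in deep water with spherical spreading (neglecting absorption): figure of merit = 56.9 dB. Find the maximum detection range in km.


0.7 km


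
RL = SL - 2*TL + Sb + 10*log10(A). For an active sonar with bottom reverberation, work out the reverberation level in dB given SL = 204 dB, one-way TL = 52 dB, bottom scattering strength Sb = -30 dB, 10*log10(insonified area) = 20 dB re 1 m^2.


90 dB


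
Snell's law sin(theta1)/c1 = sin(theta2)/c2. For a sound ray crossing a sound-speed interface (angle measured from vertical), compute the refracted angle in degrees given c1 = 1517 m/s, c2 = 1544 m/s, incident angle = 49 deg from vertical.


50.19 deg


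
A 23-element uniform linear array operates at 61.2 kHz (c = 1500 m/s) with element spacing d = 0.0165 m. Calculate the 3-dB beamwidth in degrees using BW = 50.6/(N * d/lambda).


Step 1: lambda = 1500/61200 = 0.02451 m
Step 2: d/lambda = 0.0165/0.02451 = 0.6732
Step 3: BW = 50.6/(N * d/lambda) = 50.6/(23 * 0.6732) = 3.27

3.27 deg


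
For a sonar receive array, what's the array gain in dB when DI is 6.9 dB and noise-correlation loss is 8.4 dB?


AG = DI - L_corr = 6.9 - 8.4 = -1.5

-1.5 dB


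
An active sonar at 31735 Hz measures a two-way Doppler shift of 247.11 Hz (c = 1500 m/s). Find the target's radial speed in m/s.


From fd = 2*f*v/c, v = c*fd/(2*f) = 1500 * 247.11 / (2*31735) = 5.84

5.84 m/s


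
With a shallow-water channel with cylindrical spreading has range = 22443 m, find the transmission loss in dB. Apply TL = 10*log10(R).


TL = 10*log10(22443) = 43.51

43.51 dB


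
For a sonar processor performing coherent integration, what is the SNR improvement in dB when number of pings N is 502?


27.01 dB


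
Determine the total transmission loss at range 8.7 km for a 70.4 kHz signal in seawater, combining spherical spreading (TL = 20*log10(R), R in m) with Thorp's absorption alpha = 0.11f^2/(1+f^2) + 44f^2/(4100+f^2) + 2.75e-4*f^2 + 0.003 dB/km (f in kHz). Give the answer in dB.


301.13 dB


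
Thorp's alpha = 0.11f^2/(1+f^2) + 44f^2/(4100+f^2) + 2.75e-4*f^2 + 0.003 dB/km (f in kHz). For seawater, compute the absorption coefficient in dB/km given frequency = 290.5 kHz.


f^2 = 84390.25
alpha = 0.11*84390.25/(1+84390.25) + 44*84390.25/(4100+84390.25) + 2.75e-4*84390.25 + 0.003 = 65.282

65.282 dB/km


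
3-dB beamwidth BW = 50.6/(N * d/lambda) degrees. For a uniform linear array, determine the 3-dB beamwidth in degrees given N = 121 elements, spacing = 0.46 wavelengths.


0.91 deg


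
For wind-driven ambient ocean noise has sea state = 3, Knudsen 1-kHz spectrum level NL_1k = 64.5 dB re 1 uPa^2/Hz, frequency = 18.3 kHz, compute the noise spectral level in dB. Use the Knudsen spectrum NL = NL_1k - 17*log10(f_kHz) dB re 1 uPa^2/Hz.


NL = NL_1k - 17*log10(f_kHz) = 64.5 - 17*log10(18.3) = 64.5 - (21.46) = 43.04

43.04 dB


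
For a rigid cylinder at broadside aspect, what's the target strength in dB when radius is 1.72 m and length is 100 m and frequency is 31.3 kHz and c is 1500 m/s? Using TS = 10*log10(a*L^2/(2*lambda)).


lambda = 1500/31300 = 0.04792 m
TS = 10*log10(1.72*100^2/(2*0.04792)) = 52.54

52.54 dB


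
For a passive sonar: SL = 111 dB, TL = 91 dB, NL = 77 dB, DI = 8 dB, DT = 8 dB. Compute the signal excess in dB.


SE = SL - TL - NL + DI - DT = 111 - 91 - 77 + 8 - 8 = -57

-57 dB


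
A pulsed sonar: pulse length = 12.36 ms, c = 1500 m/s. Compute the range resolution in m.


dR = c*tau/2 = 1500 * 12.36e-3 / 2 = 9.27

9.27 m


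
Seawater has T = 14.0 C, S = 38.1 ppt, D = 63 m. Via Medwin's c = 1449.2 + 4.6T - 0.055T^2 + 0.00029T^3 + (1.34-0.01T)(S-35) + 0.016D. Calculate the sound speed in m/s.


c = 1449.2 + 4.6*14.0 - 0.055*14.0^2 + 0.00029*14.0^3 + (1.34 - 0.01*14.0)*(38.1 - 35) + 0.016*63 = 1508.34

1508.34 m/s


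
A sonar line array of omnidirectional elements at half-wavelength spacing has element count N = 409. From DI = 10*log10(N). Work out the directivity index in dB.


DI = 10*log10(409) = 26.12

26.12 dB


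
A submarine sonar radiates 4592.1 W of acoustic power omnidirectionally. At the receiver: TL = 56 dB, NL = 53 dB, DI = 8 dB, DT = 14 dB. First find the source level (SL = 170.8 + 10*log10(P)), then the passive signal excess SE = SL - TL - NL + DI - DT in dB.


Step 1: SL = 170.8 + 10*log10(4592.1) = 207.42 dB
Step 2: SE = SL - TL - NL + DI - DT = 207.42 - 56 - 53 + 8 - 14 = 92.42

92.42 dB


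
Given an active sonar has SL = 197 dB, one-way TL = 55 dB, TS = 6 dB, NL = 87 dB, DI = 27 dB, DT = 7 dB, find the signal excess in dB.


26 dB


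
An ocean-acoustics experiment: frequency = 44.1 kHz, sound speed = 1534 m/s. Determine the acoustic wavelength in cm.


3.48 cm


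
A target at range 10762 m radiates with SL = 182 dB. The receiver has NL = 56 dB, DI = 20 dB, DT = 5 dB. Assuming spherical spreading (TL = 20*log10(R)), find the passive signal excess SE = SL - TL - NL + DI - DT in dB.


Step 1: TL = 20*log10(10762) = 80.64 dB
Step 2: SE = 182 - 80.64 - 56 + 20 - 5 = 60.36

60.36 dB


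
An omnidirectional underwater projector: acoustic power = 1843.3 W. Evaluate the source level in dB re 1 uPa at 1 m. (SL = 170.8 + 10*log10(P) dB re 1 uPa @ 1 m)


SL = 170.8 + 10*log10(1843.3) = 170.8 + 32.66 = 203.46

203.46 dB


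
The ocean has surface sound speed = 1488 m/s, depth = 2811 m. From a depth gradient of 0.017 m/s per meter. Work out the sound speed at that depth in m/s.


c = 1488 + 0.017 * 2811 = 1535.787

1535.787 m/s


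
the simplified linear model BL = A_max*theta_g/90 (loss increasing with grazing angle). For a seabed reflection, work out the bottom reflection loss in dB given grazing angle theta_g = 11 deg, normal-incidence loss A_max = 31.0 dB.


BL = A_max * theta_g / 90 = 31.0 * 11 / 90 = 3.79

3.79 dB


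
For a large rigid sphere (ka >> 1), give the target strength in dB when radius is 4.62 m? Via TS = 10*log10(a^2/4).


TS = 10*log10(4.62^2 / 4) = 10*log10(5.3361) = 7.27

7.27 dB


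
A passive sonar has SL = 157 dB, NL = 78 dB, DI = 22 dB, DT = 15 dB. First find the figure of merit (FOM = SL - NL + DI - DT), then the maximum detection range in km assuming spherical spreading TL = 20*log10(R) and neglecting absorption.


Step 1: FOM = SL - NL + DI - DT = 157 - 78 + 22 - 15 = 86 dB
Step 2: at max range FOM = TL = 20*log10(R), so R = 10^(86/20) = 19952.62 m = 19.95 km

19.95 km


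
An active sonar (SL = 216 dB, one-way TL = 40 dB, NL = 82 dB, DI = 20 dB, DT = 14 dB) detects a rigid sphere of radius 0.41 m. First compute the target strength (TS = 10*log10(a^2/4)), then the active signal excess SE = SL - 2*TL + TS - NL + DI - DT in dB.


Step 1: TS = 10*log10(0.41^2/4) = -13.76 dB
Step 2: SE = SL - 2*TL + TS - NL + DI - DT = 216 - 2*40 + (-13.76) - 82 + 20 - 14 = 46.24

46.24 dB


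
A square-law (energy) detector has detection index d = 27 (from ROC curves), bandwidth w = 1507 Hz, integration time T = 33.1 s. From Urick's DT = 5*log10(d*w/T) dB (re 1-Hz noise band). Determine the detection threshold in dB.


DT = 5*log10(d*w/T) = 5*log10(27 * 1507 / 33.1) = 5*log10(1229.27) = 15.45

15.45 dB


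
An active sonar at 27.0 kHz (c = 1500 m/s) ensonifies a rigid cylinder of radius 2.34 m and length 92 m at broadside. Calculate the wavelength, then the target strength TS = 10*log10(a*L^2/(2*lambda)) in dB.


Step 1: lambda = c/f = 1500/27000 = 0.05556 m
Step 2: TS = 10*log10(a*L^2/(2*lambda)) = 10*log10(2.34*92^2/(2*0.05556)) = 52.51

52.51 dB


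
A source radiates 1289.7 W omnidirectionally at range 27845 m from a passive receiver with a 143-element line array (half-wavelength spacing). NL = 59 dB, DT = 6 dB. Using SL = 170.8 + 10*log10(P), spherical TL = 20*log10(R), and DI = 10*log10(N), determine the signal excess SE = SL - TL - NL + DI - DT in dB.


Step 1: SL = 170.8 + 10*log10(1289.7) = 201.9 dB
Step 2: TL = 20*log10(27845) = 88.89 dB
Step 3: DI = 10*log10(143) = 21.55 dB
Step 4: SE = SL - TL - NL + DI - DT = 201.9 - 88.89 - 59 + 21.55 - 6 = 69.56

69.56 dB


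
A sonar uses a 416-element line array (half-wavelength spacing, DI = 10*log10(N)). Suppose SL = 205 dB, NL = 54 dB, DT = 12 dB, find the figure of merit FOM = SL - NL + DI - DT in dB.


Step 1: DI = 10*log10(416) = 26.19 dB
Step 2: FOM = SL - NL + DI - DT = 205 - 54 + 26.19 - 12 = 165.19

165.19 dB


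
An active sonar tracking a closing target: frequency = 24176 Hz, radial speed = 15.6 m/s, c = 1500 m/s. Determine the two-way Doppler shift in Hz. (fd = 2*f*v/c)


fd = 2*f*v/c = 2 * 24176 * 15.6 / 1500 = 502.86

502.86 Hz


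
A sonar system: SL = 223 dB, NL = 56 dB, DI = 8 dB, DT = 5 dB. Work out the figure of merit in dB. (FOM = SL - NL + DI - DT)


FOM = SL - NL + DI - DT = 223 - 56 + 8 - 5 = 170

170 dB


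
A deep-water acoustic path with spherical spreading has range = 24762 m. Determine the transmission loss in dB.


87.88 dB


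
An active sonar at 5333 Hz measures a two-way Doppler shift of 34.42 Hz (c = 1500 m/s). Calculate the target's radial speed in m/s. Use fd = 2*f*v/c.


4.84 m/s


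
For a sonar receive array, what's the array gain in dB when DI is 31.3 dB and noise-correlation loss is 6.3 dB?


AG = DI - L_corr = 31.3 - 6.3 = 25.0

25.0 dB


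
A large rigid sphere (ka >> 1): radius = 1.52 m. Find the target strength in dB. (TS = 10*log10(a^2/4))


-2.38 dB


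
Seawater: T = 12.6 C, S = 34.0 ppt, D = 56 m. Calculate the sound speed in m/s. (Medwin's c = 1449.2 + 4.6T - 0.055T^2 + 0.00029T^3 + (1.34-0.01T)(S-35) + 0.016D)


c = 1449.2 + 4.6*12.6 - 0.055*12.6^2 + 0.00029*12.6^3 + (1.34 - 0.01*12.6)*(34.0 - 35) + 0.016*56 = 1498.69

1498.69 m/s


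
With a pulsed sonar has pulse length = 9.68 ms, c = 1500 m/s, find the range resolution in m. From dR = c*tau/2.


dR = c*tau/2 = 1500 * 9.68e-3 / 2 = 7.26

7.26 m


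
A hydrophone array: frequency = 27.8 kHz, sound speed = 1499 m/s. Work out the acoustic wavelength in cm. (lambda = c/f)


lambda = c/f = 1499 / 27800 = 0.0539 m = 5.39 cm

5.39 cm


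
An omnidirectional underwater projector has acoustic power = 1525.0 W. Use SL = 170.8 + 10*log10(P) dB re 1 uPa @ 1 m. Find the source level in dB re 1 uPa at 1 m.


202.63 dB


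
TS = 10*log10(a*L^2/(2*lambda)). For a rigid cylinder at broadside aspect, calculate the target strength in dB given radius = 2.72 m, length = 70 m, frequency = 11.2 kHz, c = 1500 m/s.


46.97 dB


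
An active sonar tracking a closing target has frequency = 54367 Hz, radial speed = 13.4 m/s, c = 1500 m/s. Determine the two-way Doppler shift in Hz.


fd = 2*f*v/c = 2 * 54367 * 13.4 / 1500 = 971.36

971.36 Hz


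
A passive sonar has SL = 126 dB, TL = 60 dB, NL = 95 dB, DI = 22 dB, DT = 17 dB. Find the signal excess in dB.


SE = SL - TL - NL + DI - DT = 126 - 60 - 95 + 22 - 17 = -24

-24 dB


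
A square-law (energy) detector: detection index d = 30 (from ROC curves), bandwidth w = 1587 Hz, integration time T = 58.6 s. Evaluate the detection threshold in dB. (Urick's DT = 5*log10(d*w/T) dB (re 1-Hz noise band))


DT = 5*log10(d*w/T) = 5*log10(30 * 1587 / 58.6) = 5*log10(812.46) = 14.55

14.55 dB


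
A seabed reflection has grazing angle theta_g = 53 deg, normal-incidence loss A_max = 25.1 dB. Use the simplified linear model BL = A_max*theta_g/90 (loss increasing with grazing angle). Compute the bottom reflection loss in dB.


14.78 dB


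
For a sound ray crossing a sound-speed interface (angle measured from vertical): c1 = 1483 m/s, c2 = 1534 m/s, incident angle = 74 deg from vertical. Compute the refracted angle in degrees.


sin(theta2) = (c2/c1)*sin(theta1) = (1534/1483)*sin(74 deg) = 0.99432
theta2 = arcsin(0.99432) = 83.89

83.89 deg


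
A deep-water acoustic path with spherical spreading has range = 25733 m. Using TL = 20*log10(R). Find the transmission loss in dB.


TL = 20*log10(25733) = 88.21

88.21 dB


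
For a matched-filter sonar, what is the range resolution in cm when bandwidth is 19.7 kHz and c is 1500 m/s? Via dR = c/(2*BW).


3.81 cm


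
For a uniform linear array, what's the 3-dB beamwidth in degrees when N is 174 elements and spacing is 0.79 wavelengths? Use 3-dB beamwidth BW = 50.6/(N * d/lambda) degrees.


0.37 deg


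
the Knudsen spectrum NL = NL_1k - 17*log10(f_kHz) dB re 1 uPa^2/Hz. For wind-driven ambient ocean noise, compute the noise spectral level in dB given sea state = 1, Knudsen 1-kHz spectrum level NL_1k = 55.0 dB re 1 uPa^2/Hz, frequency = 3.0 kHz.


46.89 dB


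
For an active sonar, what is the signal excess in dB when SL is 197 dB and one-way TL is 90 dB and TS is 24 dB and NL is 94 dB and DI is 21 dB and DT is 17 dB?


SE = SL - 2*TL + TS - NL + DI - DT = 197 - 2*90 + (24) - 94 + 21 - 17 = -49

-49 dB


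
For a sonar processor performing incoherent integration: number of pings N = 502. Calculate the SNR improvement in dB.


13.5 dB


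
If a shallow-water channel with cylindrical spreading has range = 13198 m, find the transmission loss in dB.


41.21 dB


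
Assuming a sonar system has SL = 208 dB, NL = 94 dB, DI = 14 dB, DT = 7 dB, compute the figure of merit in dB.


FOM = SL - NL + DI - DT = 208 - 94 + 14 - 7 = 121

121 dB


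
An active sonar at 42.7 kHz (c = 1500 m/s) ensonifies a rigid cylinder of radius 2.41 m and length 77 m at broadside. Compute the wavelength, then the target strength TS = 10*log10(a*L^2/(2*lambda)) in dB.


Step 1: lambda = c/f = 1500/42700 = 0.03513 m
Step 2: TS = 10*log10(a*L^2/(2*lambda)) = 10*log10(2.41*77^2/(2*0.03513)) = 53.08

53.08 dB


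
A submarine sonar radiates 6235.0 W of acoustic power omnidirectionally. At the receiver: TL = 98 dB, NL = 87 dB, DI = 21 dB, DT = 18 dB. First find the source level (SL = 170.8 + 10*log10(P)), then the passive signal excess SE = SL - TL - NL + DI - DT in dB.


Step 1: SL = 170.8 + 10*log10(6235.0) = 208.75 dB
Step 2: SE = SL - TL - NL + DI - DT = 208.75 - 98 - 87 + 21 - 18 = 26.75

26.75 dB


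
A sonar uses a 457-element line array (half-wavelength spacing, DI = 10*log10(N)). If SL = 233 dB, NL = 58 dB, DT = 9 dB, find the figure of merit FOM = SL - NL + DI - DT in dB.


192.6 dB


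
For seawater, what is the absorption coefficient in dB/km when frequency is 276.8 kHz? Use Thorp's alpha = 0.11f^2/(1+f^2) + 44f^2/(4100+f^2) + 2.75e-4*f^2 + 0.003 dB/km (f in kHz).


62.948 dB/km


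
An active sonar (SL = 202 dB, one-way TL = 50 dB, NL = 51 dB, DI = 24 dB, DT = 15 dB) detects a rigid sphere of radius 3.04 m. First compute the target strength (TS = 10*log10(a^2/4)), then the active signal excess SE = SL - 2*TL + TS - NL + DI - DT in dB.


Step 1: TS = 10*log10(3.04^2/4) = 3.64 dB
Step 2: SE = SL - 2*TL + TS - NL + DI - DT = 202 - 2*50 + (3.64) - 51 + 24 - 15 = 63.64

63.64 dB


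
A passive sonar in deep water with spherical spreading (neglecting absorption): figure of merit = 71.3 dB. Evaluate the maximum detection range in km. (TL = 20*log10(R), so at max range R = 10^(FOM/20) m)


At max range FOM = TL, so 20*log10(R) = 71.3
R = 10^(71.3/20) = 3672.82 m = 3.67 km

3.67 km


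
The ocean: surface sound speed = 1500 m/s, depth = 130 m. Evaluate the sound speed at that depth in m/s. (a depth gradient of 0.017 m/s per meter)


1502.21 m/s


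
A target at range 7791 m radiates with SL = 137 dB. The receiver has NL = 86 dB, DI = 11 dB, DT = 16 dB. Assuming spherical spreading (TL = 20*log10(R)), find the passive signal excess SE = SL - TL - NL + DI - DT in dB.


Step 1: TL = 20*log10(7791) = 77.83 dB
Step 2: SE = 137 - 77.83 - 86 + 11 - 16 = -31.83

-31.83 dB


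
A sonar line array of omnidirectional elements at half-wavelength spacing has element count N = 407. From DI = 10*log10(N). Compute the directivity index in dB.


DI = 10*log10(407) = 26.1

26.1 dB


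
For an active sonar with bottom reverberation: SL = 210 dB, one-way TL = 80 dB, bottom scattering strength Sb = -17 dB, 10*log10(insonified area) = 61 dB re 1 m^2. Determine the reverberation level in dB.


94 dB


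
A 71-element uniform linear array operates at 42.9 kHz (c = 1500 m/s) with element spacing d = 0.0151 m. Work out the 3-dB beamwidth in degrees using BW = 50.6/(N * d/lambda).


Step 1: lambda = 1500/42900 = 0.03497 m
Step 2: d/lambda = 0.0151/0.03497 = 0.4318
Step 3: BW = 50.6/(N * d/lambda) = 50.6/(71 * 0.4318) = 1.65

1.65 deg


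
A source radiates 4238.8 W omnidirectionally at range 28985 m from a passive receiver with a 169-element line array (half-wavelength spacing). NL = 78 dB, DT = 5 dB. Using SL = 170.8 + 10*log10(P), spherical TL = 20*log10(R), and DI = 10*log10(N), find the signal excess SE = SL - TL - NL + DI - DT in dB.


Step 1: SL = 170.8 + 10*log10(4238.8) = 207.07 dB
Step 2: TL = 20*log10(28985) = 89.24 dB
Step 3: DI = 10*log10(169) = 22.28 dB
Step 4: SE = SL - TL - NL + DI - DT = 207.07 - 89.24 - 78 + 22.28 - 5 = 57.11

57.11 dB


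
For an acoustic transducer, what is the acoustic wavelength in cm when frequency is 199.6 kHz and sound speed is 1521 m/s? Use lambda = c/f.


0.76 cm


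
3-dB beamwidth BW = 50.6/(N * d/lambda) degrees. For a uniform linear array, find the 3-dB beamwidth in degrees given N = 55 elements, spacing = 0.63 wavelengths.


BW = 50.6 / (55 * 0.63) = 50.6 / 34.65 = 1.46

1.46 deg


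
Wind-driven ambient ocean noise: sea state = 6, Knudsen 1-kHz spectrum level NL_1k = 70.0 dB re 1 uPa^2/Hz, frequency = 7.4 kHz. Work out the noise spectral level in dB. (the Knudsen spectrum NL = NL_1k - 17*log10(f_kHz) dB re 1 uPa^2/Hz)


NL = NL_1k - 17*log10(f_kHz) = 70.0 - 17*log10(7.4) = 70.0 - (14.78) = 55.22

55.22 dB


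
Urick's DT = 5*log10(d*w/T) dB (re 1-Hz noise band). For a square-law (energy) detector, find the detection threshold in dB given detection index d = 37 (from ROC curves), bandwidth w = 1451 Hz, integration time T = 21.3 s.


DT = 5*log10(d*w/T) = 5*log10(37 * 1451 / 21.3) = 5*log10(2520.52) = 17.01

17.01 dB


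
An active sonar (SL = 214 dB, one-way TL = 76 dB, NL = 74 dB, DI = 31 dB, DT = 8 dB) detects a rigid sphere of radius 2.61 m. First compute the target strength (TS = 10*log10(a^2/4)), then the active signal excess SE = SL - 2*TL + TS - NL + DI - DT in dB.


Step 1: TS = 10*log10(2.61^2/4) = 2.31 dB
Step 2: SE = SL - 2*TL + TS - NL + DI - DT = 214 - 2*76 + (2.31) - 74 + 31 - 8 = 13.31

13.31 dB


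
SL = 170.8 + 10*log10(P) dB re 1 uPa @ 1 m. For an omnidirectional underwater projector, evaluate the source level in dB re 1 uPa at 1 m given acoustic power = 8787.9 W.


210.24 dB


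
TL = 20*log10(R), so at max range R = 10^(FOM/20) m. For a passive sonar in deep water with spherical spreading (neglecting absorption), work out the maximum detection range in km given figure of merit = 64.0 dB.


At max range FOM = TL, so 20*log10(R) = 64.0
R = 10^(64.0/20) = 1584.89 m = 1.58 km

1.58 km


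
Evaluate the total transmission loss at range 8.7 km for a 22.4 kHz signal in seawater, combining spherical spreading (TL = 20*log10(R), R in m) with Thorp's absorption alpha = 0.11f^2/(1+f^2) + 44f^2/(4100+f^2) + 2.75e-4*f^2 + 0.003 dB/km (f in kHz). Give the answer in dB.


122.71 dB


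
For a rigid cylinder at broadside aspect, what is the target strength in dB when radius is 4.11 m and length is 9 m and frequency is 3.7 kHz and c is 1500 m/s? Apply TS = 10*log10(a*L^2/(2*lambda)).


26.13 dB


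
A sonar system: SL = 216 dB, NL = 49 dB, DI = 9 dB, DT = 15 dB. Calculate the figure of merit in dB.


FOM = SL - NL + DI - DT = 216 - 49 + 9 - 15 = 161

161 dB


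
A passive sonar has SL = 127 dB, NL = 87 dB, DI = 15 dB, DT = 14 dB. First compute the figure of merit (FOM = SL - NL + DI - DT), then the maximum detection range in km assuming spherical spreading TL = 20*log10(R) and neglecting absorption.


Step 1: FOM = SL - NL + DI - DT = 127 - 87 + 15 - 14 = 41 dB
Step 2: at max range FOM = TL = 20*log10(R), so R = 10^(41/20) = 112.2 m = 0.11 km

0.11 km


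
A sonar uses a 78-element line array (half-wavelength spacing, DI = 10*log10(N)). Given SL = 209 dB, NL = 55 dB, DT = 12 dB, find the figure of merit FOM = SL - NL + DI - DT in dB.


Step 1: DI = 10*log10(78) = 18.92 dB
Step 2: FOM = SL - NL + DI - DT = 209 - 55 + 18.92 - 12 = 160.92

160.92 dB


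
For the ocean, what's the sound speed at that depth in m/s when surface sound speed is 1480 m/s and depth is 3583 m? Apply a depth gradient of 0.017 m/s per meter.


c = 1480 + 0.017 * 3583 = 1540.911

1540.911 m/s


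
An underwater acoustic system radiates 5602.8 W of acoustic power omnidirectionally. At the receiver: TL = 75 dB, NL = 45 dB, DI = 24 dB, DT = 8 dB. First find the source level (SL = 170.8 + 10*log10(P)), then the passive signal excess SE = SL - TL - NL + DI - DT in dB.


Step 1: SL = 170.8 + 10*log10(5602.8) = 208.28 dB
Step 2: SE = SL - TL - NL + DI - DT = 208.28 - 75 - 45 + 24 - 8 = 104.28

104.28 dB


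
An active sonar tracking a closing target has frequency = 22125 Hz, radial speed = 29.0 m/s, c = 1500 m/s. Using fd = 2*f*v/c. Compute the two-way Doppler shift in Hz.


855.5 Hz


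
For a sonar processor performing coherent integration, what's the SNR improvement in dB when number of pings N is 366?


Gain = 10*log10(366) = 25.63

25.63 dB


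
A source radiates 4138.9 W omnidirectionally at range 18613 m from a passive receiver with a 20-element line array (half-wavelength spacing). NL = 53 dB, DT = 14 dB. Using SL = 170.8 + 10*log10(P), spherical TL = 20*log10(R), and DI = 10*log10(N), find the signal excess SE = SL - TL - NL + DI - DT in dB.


67.58 dB


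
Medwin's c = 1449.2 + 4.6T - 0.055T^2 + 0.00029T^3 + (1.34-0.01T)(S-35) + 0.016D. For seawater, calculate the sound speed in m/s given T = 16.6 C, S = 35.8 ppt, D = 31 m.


1513.17 m/s


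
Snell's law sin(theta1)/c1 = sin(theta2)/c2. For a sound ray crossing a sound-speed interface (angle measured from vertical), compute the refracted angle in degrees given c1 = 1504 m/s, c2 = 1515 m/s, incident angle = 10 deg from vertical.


sin(theta2) = (c2/c1)*sin(theta1) = (1515/1504)*sin(10 deg) = 0.17492
theta2 = arcsin(0.17492) = 10.07

10.07 deg


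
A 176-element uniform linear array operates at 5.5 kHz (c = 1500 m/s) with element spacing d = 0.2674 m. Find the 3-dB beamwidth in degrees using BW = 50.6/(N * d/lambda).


Step 1: lambda = 1500/5500 = 0.27273 m
Step 2: d/lambda = 0.2674/0.27273 = 0.9805
Step 3: BW = 50.6/(N * d/lambda) = 50.6/(176 * 0.9805) = 0.29

0.29 deg


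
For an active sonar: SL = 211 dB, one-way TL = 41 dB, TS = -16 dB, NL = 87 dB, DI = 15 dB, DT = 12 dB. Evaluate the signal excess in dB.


SE = SL - 2*TL + TS - NL + DI - DT = 211 - 2*41 + (-16) - 87 + 15 - 12 = 29

29 dB


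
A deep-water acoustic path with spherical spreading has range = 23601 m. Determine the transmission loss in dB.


TL = 20*log10(23601) = 87.46

87.46 dB


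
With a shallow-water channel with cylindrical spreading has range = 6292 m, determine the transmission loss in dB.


TL = 10*log10(6292) = 37.99

37.99 dB


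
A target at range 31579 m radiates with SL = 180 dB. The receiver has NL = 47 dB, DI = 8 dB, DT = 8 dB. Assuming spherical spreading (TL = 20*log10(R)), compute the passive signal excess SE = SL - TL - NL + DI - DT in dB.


Step 1: TL = 20*log10(31579) = 89.99 dB
Step 2: SE = 180 - 89.99 - 47 + 8 - 8 = 43.01

43.01 dB


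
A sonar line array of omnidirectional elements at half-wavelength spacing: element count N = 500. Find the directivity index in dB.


DI = 10*log10(500) = 26.99

26.99 dB


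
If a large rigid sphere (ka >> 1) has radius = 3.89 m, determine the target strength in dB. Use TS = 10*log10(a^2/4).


TS = 10*log10(3.89^2 / 4) = 10*log10(3.783025) = 5.78

5.78 dB


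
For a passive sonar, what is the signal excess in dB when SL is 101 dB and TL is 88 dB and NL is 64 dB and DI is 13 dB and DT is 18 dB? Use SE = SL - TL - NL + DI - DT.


-56 dB


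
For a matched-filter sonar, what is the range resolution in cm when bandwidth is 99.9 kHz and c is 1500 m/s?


0.75 cm


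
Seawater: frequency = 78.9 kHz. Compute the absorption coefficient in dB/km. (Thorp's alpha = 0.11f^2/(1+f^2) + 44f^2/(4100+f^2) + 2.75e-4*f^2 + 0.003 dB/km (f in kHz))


f^2 = 6225.21
alpha = 0.11*6225.21/(1+6225.21) + 44*6225.21/(4100+6225.21) + 2.75e-4*6225.21 + 0.003 = 28.353

28.353 dB/km


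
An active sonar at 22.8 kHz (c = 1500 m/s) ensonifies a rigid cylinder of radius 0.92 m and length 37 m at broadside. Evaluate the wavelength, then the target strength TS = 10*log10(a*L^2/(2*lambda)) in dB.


Step 1: lambda = c/f = 1500/22800 = 0.06579 m
Step 2: TS = 10*log10(a*L^2/(2*lambda)) = 10*log10(0.92*37^2/(2*0.06579)) = 39.81

39.81 dB


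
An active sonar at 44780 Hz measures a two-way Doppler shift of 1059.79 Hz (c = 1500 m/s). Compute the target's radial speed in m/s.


17.75 m/s


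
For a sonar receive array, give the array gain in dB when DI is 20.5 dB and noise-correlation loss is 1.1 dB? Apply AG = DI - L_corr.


AG = DI - L_corr = 20.5 - 1.1 = 19.4

19.4 dB


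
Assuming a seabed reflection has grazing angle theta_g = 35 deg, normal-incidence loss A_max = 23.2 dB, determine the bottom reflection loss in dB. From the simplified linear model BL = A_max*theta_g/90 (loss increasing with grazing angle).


BL = A_max * theta_g / 90 = 23.2 * 35 / 90 = 9.02

9.02 dB


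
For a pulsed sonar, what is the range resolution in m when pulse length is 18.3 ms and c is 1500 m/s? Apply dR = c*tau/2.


dR = c*tau/2 = 1500 * 18.3e-3 / 2 = 13.725

13.725 m


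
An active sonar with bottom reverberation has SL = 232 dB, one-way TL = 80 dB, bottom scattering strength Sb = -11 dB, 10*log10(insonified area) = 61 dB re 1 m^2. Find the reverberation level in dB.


RL = SL - 2*TL + Sb + 10*log10(A) = 232 - 2*80 + (-11) + 61 = 122

122 dB


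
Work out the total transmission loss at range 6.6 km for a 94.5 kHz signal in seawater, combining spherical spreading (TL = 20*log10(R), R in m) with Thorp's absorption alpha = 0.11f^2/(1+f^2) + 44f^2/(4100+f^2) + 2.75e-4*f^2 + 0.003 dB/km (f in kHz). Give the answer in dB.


Step 1 (Thorp): alpha = 0.11*8930.25/(1+8930.25) + 44*8930.25/(4100+8930.25) + 2.75e-4*8930.25 + 0.003 = 32.7241 dB/km
Step 2: TL_spread = 20*log10(6600) = 76.39 dB
Step 3: TL_abs = alpha*R = 32.7241 * 6.6 = 215.98 dB
Step 4: TL_total = 76.39 + 215.98 = 292.37

292.37 dB


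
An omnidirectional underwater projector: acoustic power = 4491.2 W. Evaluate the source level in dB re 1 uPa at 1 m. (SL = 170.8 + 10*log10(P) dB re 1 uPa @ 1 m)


207.32 dB


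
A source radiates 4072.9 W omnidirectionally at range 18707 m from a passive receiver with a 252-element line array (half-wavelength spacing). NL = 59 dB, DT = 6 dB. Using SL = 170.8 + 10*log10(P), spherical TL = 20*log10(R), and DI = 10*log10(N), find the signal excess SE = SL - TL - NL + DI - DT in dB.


Step 1: SL = 170.8 + 10*log10(4072.9) = 206.9 dB
Step 2: TL = 20*log10(18707) = 85.44 dB
Step 3: DI = 10*log10(252) = 24.01 dB
Step 4: SE = SL - TL - NL + DI - DT = 206.9 - 85.44 - 59 + 24.01 - 6 = 80.47

80.47 dB


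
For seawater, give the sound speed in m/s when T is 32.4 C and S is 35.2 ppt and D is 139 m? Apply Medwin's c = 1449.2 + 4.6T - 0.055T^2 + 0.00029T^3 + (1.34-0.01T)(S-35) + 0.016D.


1552.79 m/s


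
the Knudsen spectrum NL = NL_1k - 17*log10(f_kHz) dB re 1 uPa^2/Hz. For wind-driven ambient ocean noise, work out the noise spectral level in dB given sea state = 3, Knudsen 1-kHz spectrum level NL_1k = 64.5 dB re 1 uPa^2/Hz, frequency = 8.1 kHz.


NL = NL_1k - 17*log10(f_kHz) = 64.5 - 17*log10(8.1) = 64.5 - (15.44) = 49.06

49.06 dB


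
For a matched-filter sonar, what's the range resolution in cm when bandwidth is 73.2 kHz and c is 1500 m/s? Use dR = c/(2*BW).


1.02 cm


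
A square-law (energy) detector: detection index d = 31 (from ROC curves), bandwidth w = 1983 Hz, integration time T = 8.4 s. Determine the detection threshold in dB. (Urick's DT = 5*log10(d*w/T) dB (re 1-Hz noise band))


DT = 5*log10(d*w/T) = 5*log10(31 * 1983 / 8.4) = 5*log10(7318.21) = 19.32

19.32 dB


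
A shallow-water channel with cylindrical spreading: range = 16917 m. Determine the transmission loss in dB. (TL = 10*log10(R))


TL = 10*log10(16917) = 42.28

42.28 dB


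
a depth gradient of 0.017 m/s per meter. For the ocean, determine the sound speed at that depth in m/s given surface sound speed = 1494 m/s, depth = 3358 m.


c = 1494 + 0.017 * 3358 = 1551.086

1551.086 m/s


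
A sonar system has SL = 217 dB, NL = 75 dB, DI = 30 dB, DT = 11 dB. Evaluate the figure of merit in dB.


FOM = SL - NL + DI - DT = 217 - 75 + 30 - 11 = 161

161 dB


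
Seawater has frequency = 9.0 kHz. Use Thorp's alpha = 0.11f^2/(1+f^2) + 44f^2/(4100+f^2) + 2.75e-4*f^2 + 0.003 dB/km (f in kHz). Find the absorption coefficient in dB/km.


f^2 = 81.0
alpha = 0.11*81.0/(1+81.0) + 44*81.0/(4100+81.0) + 2.75e-4*81.0 + 0.003 = 0.986

0.986 dB/km


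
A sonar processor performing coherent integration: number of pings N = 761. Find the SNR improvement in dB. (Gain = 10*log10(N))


Gain = 10*log10(761) = 28.81

28.81 dB


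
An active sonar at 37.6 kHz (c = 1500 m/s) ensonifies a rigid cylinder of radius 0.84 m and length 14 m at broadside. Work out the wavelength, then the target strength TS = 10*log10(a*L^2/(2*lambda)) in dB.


Step 1: lambda = c/f = 1500/37600 = 0.03989 m
Step 2: TS = 10*log10(a*L^2/(2*lambda)) = 10*log10(0.84*14^2/(2*0.03989)) = 33.15

33.15 dB


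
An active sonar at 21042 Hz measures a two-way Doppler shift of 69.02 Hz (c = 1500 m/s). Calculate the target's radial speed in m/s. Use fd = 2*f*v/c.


From fd = 2*f*v/c, v = c*fd/(2*f) = 1500 * 69.02 / (2*21042) = 2.46

2.46 m/s


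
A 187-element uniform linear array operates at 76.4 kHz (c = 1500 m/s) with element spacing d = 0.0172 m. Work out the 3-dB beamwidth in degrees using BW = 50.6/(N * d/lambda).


Step 1: lambda = 1500/76400 = 0.01963 m
Step 2: d/lambda = 0.0172/0.01963 = 0.8762
Step 3: BW = 50.6/(N * d/lambda) = 50.6/(187 * 0.8762) = 0.31

0.31 deg


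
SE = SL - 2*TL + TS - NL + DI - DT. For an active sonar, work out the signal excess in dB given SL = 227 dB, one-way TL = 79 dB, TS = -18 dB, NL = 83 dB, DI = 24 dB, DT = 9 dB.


SE = SL - 2*TL + TS - NL + DI - DT = 227 - 2*79 + (-18) - 83 + 24 - 9 = -17

-17 dB


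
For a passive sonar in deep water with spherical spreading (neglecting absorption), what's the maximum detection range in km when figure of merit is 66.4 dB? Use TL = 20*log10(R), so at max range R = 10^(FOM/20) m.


At max range FOM = TL, so 20*log10(R) = 66.4
R = 10^(66.4/20) = 2089.3 m = 2.09 km

2.09 km


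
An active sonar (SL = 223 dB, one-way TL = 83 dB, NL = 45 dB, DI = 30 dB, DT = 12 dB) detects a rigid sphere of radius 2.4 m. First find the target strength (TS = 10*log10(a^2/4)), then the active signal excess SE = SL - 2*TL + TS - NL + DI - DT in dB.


Step 1: TS = 10*log10(2.4^2/4) = 1.58 dB
Step 2: SE = SL - 2*TL + TS - NL + DI - DT = 223 - 2*83 + (1.58) - 45 + 30 - 12 = 31.58

31.58 dB


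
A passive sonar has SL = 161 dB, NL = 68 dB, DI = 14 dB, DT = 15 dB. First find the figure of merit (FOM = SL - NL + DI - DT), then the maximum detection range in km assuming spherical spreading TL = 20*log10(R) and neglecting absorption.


Step 1: FOM = SL - NL + DI - DT = 161 - 68 + 14 - 15 = 92 dB
Step 2: at max range FOM = TL = 20*log10(R), so R = 10^(92/20) = 39810.72 m = 39.81 km

39.81 km


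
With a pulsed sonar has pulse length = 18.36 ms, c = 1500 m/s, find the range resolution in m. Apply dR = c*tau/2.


dR = c*tau/2 = 1500 * 18.36e-3 / 2 = 13.77

13.77 m


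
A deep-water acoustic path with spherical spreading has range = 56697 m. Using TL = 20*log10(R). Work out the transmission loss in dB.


TL = 20*log10(56697) = 95.07

95.07 dB


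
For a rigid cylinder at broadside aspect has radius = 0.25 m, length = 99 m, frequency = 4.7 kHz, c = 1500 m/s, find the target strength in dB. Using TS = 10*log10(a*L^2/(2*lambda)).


lambda = 1500/4700 = 0.31915 m
TS = 10*log10(0.25*99^2/(2*0.31915)) = 35.84

35.84 dB


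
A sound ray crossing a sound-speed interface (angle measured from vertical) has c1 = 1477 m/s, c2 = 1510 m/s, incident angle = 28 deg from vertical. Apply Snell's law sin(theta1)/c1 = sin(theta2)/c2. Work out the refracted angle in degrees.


sin(theta2) = (c2/c1)*sin(theta1) = (1510/1477)*sin(28 deg) = 0.47996
theta2 = arcsin(0.47996) = 28.68

28.68 deg


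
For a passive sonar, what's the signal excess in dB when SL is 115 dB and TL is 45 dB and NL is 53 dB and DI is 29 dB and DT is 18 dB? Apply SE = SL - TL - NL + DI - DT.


SE = SL - TL - NL + DI - DT = 115 - 45 - 53 + 29 - 18 = 28

28 dB


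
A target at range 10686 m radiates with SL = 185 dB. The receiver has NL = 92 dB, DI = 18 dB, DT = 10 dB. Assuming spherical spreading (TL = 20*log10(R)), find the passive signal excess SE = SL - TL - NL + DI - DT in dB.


Step 1: TL = 20*log10(10686) = 80.58 dB
Step 2: SE = 185 - 80.58 - 92 + 18 - 10 = 20.42

20.42 dB


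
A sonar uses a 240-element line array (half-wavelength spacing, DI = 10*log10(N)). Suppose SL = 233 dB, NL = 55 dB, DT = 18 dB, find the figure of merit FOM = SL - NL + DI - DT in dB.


Step 1: DI = 10*log10(240) = 23.8 dB
Step 2: FOM = SL - NL + DI - DT = 233 - 55 + 23.8 - 18 = 183.8

183.8 dB


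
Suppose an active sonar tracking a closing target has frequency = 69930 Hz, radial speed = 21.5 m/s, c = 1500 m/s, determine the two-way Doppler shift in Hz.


fd = 2*f*v/c = 2 * 69930 * 21.5 / 1500 = 2004.66

2004.66 Hz


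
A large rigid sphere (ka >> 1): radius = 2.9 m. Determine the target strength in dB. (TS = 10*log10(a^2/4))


3.23 dB


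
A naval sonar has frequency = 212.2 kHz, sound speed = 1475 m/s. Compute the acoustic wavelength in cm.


lambda = c/f = 1475 / 212200 = 0.007 m = 0.7 cm

0.7 cm


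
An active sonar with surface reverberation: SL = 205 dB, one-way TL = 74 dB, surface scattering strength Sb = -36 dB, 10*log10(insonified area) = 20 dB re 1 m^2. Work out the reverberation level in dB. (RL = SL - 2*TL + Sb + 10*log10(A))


RL = SL - 2*TL + Sb + 10*log10(A) = 205 - 2*74 + (-36) + 20 = 41

41 dB


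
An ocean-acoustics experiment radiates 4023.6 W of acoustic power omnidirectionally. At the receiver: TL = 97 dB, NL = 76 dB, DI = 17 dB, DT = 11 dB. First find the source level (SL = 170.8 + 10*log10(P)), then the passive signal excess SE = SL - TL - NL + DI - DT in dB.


Step 1: SL = 170.8 + 10*log10(4023.6) = 206.85 dB
Step 2: SE = SL - TL - NL + DI - DT = 206.85 - 97 - 76 + 17 - 11 = 39.85

39.85 dB


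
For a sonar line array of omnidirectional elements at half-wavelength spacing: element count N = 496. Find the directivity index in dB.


DI = 10*log10(496) = 26.95

26.95 dB


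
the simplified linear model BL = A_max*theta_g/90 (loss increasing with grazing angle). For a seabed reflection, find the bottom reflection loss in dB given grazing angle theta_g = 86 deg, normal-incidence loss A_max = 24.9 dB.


BL = A_max * theta_g / 90 = 24.9 * 86 / 90 = 23.79

23.79 dB


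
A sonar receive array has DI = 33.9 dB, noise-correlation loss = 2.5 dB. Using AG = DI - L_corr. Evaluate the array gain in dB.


AG = DI - L_corr = 33.9 - 2.5 = 31.4

31.4 dB


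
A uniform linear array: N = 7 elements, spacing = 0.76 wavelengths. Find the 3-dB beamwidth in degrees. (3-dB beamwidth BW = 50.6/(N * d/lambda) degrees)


BW = 50.6 / (7 * 0.76) = 50.6 / 5.32 = 9.51

9.51 deg


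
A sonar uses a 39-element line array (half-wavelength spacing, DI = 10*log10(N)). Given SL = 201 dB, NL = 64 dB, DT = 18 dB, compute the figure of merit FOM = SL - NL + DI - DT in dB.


Step 1: DI = 10*log10(39) = 15.91 dB
Step 2: FOM = SL - NL + DI - DT = 201 - 64 + 15.91 - 18 = 134.91

134.91 dB


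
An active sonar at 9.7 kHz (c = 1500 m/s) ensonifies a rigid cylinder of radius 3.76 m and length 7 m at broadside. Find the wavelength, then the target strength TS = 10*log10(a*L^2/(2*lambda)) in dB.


Step 1: lambda = c/f = 1500/9700 = 0.15464 m
Step 2: TS = 10*log10(a*L^2/(2*lambda)) = 10*log10(3.76*7^2/(2*0.15464)) = 27.75

27.75 dB


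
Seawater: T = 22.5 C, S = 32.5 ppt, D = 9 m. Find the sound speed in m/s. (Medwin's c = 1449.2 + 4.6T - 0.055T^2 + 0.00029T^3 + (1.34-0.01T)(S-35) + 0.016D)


1525.52 m/s


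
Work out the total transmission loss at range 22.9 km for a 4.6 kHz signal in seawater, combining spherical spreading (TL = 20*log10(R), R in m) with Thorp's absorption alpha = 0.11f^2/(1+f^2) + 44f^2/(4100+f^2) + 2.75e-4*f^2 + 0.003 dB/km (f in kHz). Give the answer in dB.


Step 1 (Thorp): alpha = 0.11*21.16/(1+21.16) + 44*21.16/(4100+21.16) + 2.75e-4*21.16 + 0.003 = 0.3398 dB/km
Step 2: TL_spread = 20*log10(22900) = 87.2 dB
Step 3: TL_abs = alpha*R = 0.3398 * 22.9 = 7.78 dB
Step 4: TL_total = 87.2 + 7.78 = 94.98

94.98 dB


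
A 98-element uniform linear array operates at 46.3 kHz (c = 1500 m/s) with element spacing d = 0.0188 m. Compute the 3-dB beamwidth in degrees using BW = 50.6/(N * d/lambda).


Step 1: lambda = 1500/46300 = 0.0324 m
Step 2: d/lambda = 0.0188/0.0324 = 0.5802
Step 3: BW = 50.6/(N * d/lambda) = 50.6/(98 * 0.5802) = 0.89

0.89 deg
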